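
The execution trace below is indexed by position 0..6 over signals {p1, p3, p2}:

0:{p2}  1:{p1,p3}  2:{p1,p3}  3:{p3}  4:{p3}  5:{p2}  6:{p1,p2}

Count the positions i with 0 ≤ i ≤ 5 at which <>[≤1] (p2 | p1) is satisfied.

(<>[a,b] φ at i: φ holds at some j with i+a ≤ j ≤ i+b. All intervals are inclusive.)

5

Evaluate at each i in [0,5]:
  i=0: ✓ (witness j=0)
  i=1: ✓ (witness j=1)
  i=2: ✓ (witness j=2)
  i=3: ✗ (none in [3,4])
  i=4: ✓ (witness j=5)
  i=5: ✓ (witness j=5)
Positions where it holds: {0, 1, 2, 4, 5} → 5.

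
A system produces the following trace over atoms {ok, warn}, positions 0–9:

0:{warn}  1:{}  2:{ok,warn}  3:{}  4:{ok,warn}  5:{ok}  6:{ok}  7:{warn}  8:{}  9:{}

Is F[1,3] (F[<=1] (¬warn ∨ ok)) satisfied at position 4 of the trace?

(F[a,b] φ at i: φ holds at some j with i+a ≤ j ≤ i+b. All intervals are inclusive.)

Yes

Check F[<=1] (¬warn ∨ ok) at each j in [5,7]:
  j=5: holds (witness at 5)
  j=6: holds (witness at 6)
  j=7: holds (witness at 8)
Found at j=5 → formula holds.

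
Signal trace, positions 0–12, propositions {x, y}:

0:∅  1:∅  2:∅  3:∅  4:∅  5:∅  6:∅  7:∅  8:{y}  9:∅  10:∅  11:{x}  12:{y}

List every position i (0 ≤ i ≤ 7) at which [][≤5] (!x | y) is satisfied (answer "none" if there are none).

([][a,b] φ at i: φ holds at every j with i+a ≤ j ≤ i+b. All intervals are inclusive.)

Evaluate at each i in [0,7]:
  i=0: ✓ (all of [0,5])
  i=1: ✓ (all of [1,6])
  i=2: ✓ (all of [2,7])
  i=3: ✓ (all of [3,8])
  i=4: ✓ (all of [4,9])
  i=5: ✓ (all of [5,10])
  i=6: ✗ (fails at j=11)
  i=7: ✗ (fails at j=11)

0, 1, 2, 3, 4, 5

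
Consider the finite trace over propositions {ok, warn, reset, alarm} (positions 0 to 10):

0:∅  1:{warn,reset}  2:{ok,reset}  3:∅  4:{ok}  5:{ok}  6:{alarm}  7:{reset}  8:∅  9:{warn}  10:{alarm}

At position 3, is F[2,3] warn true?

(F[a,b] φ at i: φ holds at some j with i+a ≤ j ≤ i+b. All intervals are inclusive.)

Check warn at each j in [5,6]:
  j=5: false
  j=6: false
No position in the window satisfies it → formula fails.

No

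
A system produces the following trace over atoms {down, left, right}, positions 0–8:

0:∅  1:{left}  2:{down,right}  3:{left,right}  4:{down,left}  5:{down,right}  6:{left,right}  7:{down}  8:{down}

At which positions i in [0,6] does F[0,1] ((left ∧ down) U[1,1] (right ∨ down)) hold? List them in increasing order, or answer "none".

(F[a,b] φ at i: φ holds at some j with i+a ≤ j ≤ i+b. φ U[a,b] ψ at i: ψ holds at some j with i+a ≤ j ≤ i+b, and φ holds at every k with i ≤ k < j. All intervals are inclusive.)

3, 4

Evaluate at each i in [0,6]:
  i=0: ✗ (none in [0,1])
  i=1: ✗ (none in [1,2])
  i=2: ✗ (none in [2,3])
  i=3: ✓ (witness j=4)
  i=4: ✓ (witness j=4)
  i=5: ✗ (none in [5,6])
  i=6: ✗ (none in [6,7])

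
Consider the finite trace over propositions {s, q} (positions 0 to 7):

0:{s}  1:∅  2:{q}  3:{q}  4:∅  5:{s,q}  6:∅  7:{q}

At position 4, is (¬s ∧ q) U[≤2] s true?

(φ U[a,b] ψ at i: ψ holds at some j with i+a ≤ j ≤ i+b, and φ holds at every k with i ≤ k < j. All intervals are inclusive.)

Need some j in [4,6] with s, and (¬s ∧ q) at every k in [4,j-1].
  j=4: s false.
  j=5: s holds, but (¬s ∧ q) fails at k=4 → not this j.
  j=6: s false.
No j in the window works → until fails.

Does not hold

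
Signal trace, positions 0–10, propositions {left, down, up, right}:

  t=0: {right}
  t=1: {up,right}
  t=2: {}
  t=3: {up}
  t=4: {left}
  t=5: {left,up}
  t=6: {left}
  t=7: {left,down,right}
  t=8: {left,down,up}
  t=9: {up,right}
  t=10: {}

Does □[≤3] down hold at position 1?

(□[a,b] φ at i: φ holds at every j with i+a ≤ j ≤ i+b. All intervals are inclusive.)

Check down at every j in [1,4]:
  j=1: false
  j=2: false
  j=3: false
  j=4: false
Fails at j=1 → formula fails.

No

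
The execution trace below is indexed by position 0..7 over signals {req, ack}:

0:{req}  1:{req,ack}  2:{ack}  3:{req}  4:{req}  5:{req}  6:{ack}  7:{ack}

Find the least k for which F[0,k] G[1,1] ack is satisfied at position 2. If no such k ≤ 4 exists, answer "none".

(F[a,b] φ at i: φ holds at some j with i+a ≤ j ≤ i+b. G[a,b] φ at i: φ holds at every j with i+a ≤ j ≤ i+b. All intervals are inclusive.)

3

Scan j = 2,3,… for G[1,1] ack:
  j=2: fails
  j=3: fails
  j=4: fails
  j=5: holds
First hit at j=5, so smallest k = 5-2 = 3.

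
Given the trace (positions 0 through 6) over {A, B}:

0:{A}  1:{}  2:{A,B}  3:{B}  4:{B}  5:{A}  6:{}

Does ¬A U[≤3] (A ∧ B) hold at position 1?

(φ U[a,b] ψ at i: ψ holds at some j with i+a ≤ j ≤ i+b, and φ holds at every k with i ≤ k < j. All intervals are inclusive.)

Holds

Need some j in [1,4] with (A ∧ B), and ¬A at every k in [1,j-1].
  j=1: (A ∧ B) false.
  j=2: (A ∧ B) holds; ¬A holds at every k in [1,1] → satisfied.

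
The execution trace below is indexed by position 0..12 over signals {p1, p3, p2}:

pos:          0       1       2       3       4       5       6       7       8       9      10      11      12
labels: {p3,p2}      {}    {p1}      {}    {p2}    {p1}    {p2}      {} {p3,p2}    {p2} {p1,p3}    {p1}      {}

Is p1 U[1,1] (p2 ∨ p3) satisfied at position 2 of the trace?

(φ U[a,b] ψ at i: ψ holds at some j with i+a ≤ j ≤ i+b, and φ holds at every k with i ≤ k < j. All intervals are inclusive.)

Need some j in [3,3] with (p2 ∨ p3), and p1 at every k in [2,j-1].
  j=3: (p2 ∨ p3) false.
No j in the window works → until fails.

False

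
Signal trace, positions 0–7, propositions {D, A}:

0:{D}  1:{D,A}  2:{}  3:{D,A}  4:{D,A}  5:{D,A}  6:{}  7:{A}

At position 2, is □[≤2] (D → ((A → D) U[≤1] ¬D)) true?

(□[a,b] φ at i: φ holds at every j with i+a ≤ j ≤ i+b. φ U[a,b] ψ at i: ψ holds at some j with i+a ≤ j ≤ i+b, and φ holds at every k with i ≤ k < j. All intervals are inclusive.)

Check (D → ((A → D) U[≤1] ¬D)) at every j in [2,4]:
  j=2: antecedent false → ✓
  j=3: antecedent true; consequent fails → ✗
  j=4: antecedent true; consequent fails → ✗
Fails at j=3 → formula fails.

False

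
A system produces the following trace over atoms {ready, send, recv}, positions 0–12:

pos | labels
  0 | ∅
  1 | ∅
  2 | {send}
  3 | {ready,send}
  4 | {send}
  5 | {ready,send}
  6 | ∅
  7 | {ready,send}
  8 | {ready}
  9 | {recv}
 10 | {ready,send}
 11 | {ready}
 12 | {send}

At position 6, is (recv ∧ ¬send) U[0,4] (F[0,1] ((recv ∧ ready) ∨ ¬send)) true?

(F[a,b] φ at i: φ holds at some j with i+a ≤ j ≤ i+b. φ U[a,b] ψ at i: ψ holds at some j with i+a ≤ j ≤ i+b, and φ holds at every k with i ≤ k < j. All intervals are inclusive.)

True

Need some j in [6,10] with F[0,1] ((recv ∧ ready) ∨ ¬send), and (recv ∧ ¬send) at every k in [6,j-1].
  j=6: F[0,1] ((recv ∧ ready) ∨ ¬send) holds; no prefix to check → satisfied.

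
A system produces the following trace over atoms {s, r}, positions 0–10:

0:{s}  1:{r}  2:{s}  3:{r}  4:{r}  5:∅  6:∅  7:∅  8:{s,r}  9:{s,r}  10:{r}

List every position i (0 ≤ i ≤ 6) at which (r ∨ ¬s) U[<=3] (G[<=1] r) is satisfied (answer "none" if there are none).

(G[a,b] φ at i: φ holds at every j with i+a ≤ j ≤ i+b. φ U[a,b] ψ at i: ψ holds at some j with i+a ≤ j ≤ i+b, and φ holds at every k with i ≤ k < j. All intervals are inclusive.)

3, 5, 6

Evaluate at each i in [0,6]:
  i=0: ✗ (lhs fails at k=0 before rhs at j=3)
  i=1: ✗ (lhs fails at k=2 before rhs at j=3)
  i=2: ✗ (lhs fails at k=2 before rhs at j=3)
  i=3: ✓ (rhs at j=3)
  i=4: ✗ (no rhs in [4,7])
  i=5: ✓ (rhs at j=8; lhs holds on [5,7])
  i=6: ✓ (rhs at j=8; lhs holds on [6,7])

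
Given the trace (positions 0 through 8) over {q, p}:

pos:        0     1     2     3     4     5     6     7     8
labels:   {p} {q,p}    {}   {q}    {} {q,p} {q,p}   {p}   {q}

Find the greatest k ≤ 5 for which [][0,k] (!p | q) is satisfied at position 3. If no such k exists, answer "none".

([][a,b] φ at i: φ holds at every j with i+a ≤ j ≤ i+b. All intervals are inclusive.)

3

(!p | q) must hold from j=3 onward; find where it first fails.
  j=3: holds
  j=4: holds
  j=5: holds
  j=6: holds
  j=7: fails
Holds on [3,6], so largest k = 3.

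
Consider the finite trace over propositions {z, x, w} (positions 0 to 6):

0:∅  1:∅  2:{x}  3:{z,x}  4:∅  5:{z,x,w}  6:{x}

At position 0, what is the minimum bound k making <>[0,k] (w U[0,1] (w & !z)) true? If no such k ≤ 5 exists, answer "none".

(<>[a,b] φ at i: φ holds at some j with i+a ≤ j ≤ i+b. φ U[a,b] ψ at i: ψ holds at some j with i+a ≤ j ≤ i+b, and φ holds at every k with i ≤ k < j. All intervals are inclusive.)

Scan j = 0,1,… for (w U[0,1] (w & !z)):
  j=0: fails
  j=1: fails
  j=2: fails
  j=3: fails
  j=4: fails
  j=5: fails
No j in [0,5] satisfies it → none.

none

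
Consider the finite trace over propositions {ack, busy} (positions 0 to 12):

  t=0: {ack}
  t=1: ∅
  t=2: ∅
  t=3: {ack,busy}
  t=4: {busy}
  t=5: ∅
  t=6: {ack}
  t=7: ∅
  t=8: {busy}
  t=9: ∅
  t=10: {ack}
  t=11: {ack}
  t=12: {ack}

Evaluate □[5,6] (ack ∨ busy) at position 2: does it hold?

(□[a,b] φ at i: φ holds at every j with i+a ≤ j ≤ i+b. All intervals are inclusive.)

False

Check (ack ∨ busy) at every j in [7,8]:
  j=7: false
  j=8: true
Fails at j=7 → formula fails.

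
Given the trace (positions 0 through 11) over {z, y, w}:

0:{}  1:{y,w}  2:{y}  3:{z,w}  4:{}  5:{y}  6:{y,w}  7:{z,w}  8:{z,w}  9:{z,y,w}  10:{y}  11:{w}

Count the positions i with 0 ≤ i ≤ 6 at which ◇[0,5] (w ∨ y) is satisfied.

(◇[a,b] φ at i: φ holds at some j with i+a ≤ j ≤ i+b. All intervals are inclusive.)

Evaluate at each i in [0,6]:
  i=0: ✓ (witness j=1)
  i=1: ✓ (witness j=1)
  i=2: ✓ (witness j=2)
  i=3: ✓ (witness j=3)
  i=4: ✓ (witness j=5)
  i=5: ✓ (witness j=5)
  i=6: ✓ (witness j=6)
Positions where it holds: {0, 1, 2, 3, 4, 5, 6} → 7.

7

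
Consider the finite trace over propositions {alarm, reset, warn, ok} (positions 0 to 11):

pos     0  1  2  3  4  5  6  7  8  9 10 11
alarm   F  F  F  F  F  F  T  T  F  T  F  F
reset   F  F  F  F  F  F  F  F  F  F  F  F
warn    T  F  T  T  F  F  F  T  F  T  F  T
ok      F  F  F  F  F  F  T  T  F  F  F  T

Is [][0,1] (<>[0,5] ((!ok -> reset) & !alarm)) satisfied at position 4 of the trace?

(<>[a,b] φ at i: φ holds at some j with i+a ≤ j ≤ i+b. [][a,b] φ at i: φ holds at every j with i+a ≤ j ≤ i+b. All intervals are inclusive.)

False

Check <>[0,5] ((!ok -> reset) & !alarm) at every j in [4,5]:
  j=4: fails (none in [4,9])
  j=5: fails (none in [5,10])
Fails at j=4 → formula fails.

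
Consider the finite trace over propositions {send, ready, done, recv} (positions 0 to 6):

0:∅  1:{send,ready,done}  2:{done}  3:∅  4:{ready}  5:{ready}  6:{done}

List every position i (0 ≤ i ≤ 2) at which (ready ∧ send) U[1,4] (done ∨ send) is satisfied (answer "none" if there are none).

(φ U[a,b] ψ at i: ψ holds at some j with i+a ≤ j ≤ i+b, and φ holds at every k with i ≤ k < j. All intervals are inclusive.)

1

Evaluate at each i in [0,2]:
  i=0: ✗ (lhs fails at k=0 before rhs at j=1)
  i=1: ✓ (rhs at j=2; lhs holds on [1,1])
  i=2: ✗ (lhs fails at k=2 before rhs at j=6)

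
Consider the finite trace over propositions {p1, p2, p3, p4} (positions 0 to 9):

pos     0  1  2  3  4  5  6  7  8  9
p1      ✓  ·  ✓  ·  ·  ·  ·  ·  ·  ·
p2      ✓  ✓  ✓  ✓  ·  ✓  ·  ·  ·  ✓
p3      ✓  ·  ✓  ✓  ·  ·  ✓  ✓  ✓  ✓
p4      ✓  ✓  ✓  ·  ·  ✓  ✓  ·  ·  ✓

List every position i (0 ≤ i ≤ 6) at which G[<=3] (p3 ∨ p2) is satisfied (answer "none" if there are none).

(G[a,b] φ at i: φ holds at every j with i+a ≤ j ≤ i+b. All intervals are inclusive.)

Evaluate at each i in [0,6]:
  i=0: ✓ (all of [0,3])
  i=1: ✗ (fails at j=4)
  i=2: ✗ (fails at j=4)
  i=3: ✗ (fails at j=4)
  i=4: ✗ (fails at j=4)
  i=5: ✓ (all of [5,8])
  i=6: ✓ (all of [6,9])

0, 5, 6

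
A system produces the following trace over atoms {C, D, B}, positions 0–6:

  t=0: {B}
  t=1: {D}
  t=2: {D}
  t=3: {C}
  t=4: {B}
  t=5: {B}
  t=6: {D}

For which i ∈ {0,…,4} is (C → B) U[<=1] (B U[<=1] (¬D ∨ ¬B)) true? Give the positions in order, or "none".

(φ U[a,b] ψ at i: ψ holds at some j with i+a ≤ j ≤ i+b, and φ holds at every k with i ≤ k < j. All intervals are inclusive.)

0, 1, 2, 3, 4

Evaluate at each i in [0,4]:
  i=0: ✓ (rhs at j=0)
  i=1: ✓ (rhs at j=1)
  i=2: ✓ (rhs at j=2)
  i=3: ✓ (rhs at j=3)
  i=4: ✓ (rhs at j=4)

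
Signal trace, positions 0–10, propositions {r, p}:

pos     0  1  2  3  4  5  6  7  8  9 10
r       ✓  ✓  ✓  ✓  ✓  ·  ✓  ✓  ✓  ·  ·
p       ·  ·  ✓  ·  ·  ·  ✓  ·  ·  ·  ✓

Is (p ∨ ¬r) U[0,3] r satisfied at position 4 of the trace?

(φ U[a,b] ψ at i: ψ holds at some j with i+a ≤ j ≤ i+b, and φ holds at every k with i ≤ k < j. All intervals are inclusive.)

Holds

Need some j in [4,7] with r, and (p ∨ ¬r) at every k in [4,j-1].
  j=4: r holds; no prefix to check → satisfied.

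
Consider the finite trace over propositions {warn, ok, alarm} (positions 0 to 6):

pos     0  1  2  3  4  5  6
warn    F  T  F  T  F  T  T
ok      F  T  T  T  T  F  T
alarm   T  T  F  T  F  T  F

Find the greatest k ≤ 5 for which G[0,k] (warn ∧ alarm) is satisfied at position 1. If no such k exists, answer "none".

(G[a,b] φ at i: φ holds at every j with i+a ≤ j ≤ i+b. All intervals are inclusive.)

(warn ∧ alarm) must hold from j=1 onward; find where it first fails.
  j=1: holds
  j=2: fails
Holds on [1,1], so largest k = 0.

0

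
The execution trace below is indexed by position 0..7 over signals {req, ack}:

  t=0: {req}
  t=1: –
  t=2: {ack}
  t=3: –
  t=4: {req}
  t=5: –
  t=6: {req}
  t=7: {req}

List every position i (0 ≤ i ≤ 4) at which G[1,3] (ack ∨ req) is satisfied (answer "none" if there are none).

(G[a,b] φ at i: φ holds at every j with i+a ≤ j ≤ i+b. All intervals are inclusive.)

none

Evaluate at each i in [0,4]:
  i=0: ✗ (fails at j=1)
  i=1: ✗ (fails at j=3)
  i=2: ✗ (fails at j=3)
  i=3: ✗ (fails at j=5)
  i=4: ✗ (fails at j=5)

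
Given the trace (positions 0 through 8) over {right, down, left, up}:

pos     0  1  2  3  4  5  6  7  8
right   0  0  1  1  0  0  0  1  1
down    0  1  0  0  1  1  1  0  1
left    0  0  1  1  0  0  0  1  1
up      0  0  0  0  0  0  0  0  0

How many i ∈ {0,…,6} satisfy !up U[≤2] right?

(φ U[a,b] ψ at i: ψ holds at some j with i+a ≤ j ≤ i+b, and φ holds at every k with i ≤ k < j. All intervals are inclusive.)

Evaluate at each i in [0,6]:
  i=0: ✓ (rhs at j=2; lhs holds on [0,1])
  i=1: ✓ (rhs at j=2; lhs holds on [1,1])
  i=2: ✓ (rhs at j=2)
  i=3: ✓ (rhs at j=3)
  i=4: ✗ (no rhs in [4,6])
  i=5: ✓ (rhs at j=7; lhs holds on [5,6])
  i=6: ✓ (rhs at j=7; lhs holds on [6,6])
Positions where it holds: {0, 1, 2, 3, 5, 6} → 6.

6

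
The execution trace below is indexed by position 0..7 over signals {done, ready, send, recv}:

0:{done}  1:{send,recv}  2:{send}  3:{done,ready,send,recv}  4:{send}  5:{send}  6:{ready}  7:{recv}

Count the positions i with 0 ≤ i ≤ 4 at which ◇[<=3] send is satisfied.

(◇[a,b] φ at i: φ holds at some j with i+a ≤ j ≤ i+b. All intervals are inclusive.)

Evaluate at each i in [0,4]:
  i=0: ✓ (witness j=1)
  i=1: ✓ (witness j=1)
  i=2: ✓ (witness j=2)
  i=3: ✓ (witness j=3)
  i=4: ✓ (witness j=4)
Positions where it holds: {0, 1, 2, 3, 4} → 5.

5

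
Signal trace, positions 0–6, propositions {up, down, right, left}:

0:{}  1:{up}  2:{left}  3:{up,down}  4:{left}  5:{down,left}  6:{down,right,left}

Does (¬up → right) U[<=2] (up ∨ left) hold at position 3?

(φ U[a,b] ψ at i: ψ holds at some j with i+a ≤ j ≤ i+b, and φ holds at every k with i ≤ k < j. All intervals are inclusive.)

Need some j in [3,5] with (up ∨ left), and (¬up → right) at every k in [3,j-1].
  j=3: (up ∨ left) holds; no prefix to check → satisfied.

Yes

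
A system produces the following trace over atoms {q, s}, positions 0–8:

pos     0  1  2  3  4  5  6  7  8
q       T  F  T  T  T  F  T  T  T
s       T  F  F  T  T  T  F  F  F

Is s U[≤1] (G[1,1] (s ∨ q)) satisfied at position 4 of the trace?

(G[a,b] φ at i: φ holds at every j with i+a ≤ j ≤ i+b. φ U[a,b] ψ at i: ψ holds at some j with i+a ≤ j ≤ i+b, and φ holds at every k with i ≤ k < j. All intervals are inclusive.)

Need some j in [4,5] with G[1,1] (s ∨ q), and s at every k in [4,j-1].
  j=4: G[1,1] (s ∨ q) holds; no prefix to check → satisfied.

True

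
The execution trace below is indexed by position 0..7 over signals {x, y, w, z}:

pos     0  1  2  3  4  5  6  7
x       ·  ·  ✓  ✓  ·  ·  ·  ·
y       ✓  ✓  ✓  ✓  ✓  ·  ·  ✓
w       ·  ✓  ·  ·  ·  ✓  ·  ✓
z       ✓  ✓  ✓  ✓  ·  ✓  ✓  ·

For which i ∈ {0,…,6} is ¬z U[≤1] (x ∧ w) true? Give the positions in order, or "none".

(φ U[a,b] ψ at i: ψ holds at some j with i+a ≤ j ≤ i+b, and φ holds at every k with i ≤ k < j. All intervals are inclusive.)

Evaluate at each i in [0,6]:
  i=0: ✗ (no rhs in [0,1])
  i=1: ✗ (no rhs in [1,2])
  i=2: ✗ (no rhs in [2,3])
  i=3: ✗ (no rhs in [3,4])
  i=4: ✗ (no rhs in [4,5])
  i=5: ✗ (no rhs in [5,6])
  i=6: ✗ (no rhs in [6,7])

none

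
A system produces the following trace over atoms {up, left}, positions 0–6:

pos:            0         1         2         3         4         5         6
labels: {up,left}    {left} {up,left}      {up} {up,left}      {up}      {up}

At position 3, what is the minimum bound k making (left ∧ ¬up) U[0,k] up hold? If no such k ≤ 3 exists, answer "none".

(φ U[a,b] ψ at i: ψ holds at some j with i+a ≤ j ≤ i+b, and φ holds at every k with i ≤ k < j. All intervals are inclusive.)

Need earliest j ≥ 3 with up, and (left ∧ ¬up) at every k in [3,j-1].
  j=3: rhs holds (empty prefix). k = 0.

0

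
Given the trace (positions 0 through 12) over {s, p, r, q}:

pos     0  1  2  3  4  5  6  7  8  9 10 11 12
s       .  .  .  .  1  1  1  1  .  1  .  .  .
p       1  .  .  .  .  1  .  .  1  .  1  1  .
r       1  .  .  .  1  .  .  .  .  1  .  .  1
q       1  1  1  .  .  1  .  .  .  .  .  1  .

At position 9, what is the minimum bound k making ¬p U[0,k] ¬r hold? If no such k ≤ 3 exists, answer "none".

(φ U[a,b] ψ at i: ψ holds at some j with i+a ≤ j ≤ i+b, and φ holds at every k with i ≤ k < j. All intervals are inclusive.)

Need earliest j ≥ 9 with ¬r, and ¬p at every k in [9,j-1].
  j=9: rhs fails.
  j=10: rhs holds; lhs holds on [9,9]. k = 1.

1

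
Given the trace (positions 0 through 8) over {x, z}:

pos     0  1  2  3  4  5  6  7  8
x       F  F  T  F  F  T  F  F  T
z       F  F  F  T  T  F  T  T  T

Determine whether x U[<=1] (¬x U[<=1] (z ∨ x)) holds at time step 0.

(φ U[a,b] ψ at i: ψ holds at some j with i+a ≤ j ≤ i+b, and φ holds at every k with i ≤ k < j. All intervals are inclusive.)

Need some j in [0,1] with (¬x U[<=1] (z ∨ x)), and x at every k in [0,j-1].
  j=0: (¬x U[<=1] (z ∨ x)) — fails.
  j=1: (¬x U[<=1] (z ∨ x)) holds, but x fails at k=0 → not this j.
No j in the window works → until fails.

Does not hold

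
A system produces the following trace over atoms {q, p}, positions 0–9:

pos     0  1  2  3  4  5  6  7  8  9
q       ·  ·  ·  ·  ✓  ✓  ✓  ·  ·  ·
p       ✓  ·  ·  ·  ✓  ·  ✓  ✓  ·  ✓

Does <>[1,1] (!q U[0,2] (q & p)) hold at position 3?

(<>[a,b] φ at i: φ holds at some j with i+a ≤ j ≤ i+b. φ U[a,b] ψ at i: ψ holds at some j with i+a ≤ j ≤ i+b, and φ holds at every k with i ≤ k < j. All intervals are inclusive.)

Check (!q U[0,2] (q & p)) at each j in [4,4]:
  j=4: holds
Found at j=4 → formula holds.

Holds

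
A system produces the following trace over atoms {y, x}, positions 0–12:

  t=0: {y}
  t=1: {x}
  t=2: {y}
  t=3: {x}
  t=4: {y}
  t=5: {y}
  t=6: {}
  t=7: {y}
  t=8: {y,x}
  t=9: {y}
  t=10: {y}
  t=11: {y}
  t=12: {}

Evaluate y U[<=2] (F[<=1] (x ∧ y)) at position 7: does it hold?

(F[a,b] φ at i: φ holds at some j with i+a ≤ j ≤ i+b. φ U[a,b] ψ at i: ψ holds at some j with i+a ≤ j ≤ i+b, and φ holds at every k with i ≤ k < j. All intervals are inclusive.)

Yes

Need some j in [7,9] with F[<=1] (x ∧ y), and y at every k in [7,j-1].
  j=7: F[<=1] (x ∧ y) holds; no prefix to check → satisfied.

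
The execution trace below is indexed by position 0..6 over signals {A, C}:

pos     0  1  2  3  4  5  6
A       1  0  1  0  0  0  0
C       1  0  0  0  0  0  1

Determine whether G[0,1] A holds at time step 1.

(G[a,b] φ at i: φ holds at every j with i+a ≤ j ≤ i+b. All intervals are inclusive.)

False

Check A at every j in [1,2]:
  j=1: false
  j=2: true
Fails at j=1 → formula fails.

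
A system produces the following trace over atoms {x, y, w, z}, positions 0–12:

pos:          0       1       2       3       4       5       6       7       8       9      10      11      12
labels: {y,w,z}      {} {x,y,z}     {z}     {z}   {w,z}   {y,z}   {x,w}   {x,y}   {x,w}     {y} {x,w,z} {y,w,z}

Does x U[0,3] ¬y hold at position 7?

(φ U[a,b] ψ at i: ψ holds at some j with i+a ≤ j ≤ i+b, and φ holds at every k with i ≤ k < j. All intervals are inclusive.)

Need some j in [7,10] with ¬y, and x at every k in [7,j-1].
  j=7: ¬y holds; no prefix to check → satisfied.

Yes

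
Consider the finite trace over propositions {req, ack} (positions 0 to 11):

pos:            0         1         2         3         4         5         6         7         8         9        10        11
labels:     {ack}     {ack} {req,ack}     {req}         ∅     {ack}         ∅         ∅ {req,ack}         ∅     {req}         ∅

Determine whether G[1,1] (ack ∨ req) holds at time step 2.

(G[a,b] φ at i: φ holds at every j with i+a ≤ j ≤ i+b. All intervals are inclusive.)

Check (ack ∨ req) at every j in [3,3]:
  j=3: true
All positions satisfy it → formula holds.

Holds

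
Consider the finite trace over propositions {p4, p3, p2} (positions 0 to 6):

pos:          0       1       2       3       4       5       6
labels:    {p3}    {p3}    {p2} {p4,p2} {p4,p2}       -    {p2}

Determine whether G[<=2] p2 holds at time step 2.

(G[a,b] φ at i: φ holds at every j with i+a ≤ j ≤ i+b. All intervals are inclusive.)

Check p2 at every j in [2,4]:
  j=2: true
  j=3: true
  j=4: true
All positions satisfy it → formula holds.

Yes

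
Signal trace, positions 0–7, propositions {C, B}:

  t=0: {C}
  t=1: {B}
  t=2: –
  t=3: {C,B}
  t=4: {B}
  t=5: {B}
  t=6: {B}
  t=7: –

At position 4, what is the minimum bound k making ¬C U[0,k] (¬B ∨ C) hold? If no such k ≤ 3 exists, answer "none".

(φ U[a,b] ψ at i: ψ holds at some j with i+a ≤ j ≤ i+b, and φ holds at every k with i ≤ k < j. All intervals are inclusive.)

Need earliest j ≥ 4 with (¬B ∨ C), and ¬C at every k in [4,j-1].
  j=4: rhs fails.
  j=5: rhs fails.
  j=6: rhs fails.
  j=7: rhs holds; lhs holds on [4,6]. k = 3.

3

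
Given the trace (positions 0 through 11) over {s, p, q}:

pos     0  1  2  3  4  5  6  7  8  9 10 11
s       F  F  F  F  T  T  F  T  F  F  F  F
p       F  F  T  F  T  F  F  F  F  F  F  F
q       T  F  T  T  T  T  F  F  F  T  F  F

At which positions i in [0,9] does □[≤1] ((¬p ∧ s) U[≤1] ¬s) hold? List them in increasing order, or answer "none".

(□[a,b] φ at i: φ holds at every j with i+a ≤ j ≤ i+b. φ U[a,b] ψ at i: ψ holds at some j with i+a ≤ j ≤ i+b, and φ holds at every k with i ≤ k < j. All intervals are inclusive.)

Evaluate at each i in [0,9]:
  i=0: ✓ (all of [0,1])
  i=1: ✓ (all of [1,2])
  i=2: ✓ (all of [2,3])
  i=3: ✗ (fails at j=4)
  i=4: ✗ (fails at j=4)
  i=5: ✓ (all of [5,6])
  i=6: ✓ (all of [6,7])
  i=7: ✓ (all of [7,8])
  i=8: ✓ (all of [8,9])
  i=9: ✓ (all of [9,10])

0, 1, 2, 5, 6, 7, 8, 9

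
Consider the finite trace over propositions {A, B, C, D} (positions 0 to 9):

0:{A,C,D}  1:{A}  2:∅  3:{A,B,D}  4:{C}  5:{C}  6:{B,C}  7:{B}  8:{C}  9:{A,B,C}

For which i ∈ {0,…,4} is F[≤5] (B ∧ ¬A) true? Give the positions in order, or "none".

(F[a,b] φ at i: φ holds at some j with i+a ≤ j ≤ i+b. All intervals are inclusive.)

1, 2, 3, 4

Evaluate at each i in [0,4]:
  i=0: ✗ (none in [0,5])
  i=1: ✓ (witness j=6)
  i=2: ✓ (witness j=6)
  i=3: ✓ (witness j=6)
  i=4: ✓ (witness j=6)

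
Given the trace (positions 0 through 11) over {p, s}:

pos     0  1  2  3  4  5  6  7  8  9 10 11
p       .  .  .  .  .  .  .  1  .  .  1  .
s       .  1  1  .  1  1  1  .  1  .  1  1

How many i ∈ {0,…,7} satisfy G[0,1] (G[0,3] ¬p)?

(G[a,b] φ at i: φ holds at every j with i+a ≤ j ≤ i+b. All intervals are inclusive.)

3

Evaluate at each i in [0,7]:
  i=0: ✓ (all of [0,1])
  i=1: ✓ (all of [1,2])
  i=2: ✓ (all of [2,3])
  i=3: ✗ (fails at j=4)
  i=4: ✗ (fails at j=4)
  i=5: ✗ (fails at j=5)
  i=6: ✗ (fails at j=6)
  i=7: ✗ (fails at j=7)
Positions where it holds: {0, 1, 2} → 3.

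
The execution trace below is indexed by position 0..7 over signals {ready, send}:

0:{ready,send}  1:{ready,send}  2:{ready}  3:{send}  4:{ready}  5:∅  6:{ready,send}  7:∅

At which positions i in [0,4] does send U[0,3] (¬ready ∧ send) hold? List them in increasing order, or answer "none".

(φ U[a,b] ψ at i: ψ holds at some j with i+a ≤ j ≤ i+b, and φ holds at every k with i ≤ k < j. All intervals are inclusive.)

Evaluate at each i in [0,4]:
  i=0: ✗ (lhs fails at k=2 before rhs at j=3)
  i=1: ✗ (lhs fails at k=2 before rhs at j=3)
  i=2: ✗ (lhs fails at k=2 before rhs at j=3)
  i=3: ✓ (rhs at j=3)
  i=4: ✗ (no rhs in [4,7])

3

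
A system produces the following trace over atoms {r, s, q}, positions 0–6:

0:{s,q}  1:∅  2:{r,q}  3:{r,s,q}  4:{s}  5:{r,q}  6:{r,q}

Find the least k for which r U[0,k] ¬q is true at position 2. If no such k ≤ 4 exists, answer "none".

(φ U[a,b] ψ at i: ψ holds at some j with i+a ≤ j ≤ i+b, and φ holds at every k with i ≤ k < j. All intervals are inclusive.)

Need earliest j ≥ 2 with ¬q, and r at every k in [2,j-1].
  j=2: rhs fails.
  j=3: rhs fails.
  j=4: rhs holds; lhs holds on [2,3]. k = 2.

2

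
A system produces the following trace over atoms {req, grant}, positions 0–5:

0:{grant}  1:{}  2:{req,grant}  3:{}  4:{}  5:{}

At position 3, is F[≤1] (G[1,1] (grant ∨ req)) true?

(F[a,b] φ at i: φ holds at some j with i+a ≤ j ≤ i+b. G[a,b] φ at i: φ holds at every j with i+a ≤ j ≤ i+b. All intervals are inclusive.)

Check G[1,1] (grant ∨ req) at each j in [3,4]:
  j=3: fails at 4
  j=4: fails at 5
No position in the window satisfies it → formula fails.

False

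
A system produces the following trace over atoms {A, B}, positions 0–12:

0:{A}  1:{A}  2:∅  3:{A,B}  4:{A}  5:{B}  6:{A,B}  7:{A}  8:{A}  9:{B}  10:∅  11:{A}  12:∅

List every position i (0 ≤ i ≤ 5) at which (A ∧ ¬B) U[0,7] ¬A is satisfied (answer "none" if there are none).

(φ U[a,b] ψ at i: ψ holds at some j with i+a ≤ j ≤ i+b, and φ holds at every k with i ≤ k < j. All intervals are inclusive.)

Evaluate at each i in [0,5]:
  i=0: ✓ (rhs at j=2; lhs holds on [0,1])
  i=1: ✓ (rhs at j=2; lhs holds on [1,1])
  i=2: ✓ (rhs at j=2)
  i=3: ✗ (lhs fails at k=3 before rhs at j=5)
  i=4: ✓ (rhs at j=5; lhs holds on [4,4])
  i=5: ✓ (rhs at j=5)

0, 1, 2, 4, 5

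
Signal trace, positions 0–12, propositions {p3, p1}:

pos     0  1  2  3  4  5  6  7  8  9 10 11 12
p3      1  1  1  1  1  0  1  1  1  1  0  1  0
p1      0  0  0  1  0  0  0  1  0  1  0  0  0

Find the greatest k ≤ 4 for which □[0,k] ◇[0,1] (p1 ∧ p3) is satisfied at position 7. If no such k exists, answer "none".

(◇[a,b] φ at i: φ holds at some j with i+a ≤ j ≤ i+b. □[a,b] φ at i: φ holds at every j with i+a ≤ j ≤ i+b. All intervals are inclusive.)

2

◇[0,1] (p1 ∧ p3) must hold from j=7 onward; find where it first fails.
  j=7: holds
  j=8: holds
  j=9: holds
  j=10: fails
Holds on [7,9], so largest k = 2.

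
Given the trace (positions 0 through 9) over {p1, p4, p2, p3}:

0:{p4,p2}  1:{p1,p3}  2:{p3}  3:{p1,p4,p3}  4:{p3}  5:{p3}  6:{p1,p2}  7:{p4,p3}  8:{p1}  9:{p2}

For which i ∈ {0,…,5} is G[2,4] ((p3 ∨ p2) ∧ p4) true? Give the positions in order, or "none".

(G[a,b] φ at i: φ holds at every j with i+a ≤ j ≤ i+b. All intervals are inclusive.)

Evaluate at each i in [0,5]:
  i=0: ✗ (fails at j=2)
  i=1: ✗ (fails at j=4)
  i=2: ✗ (fails at j=4)
  i=3: ✗ (fails at j=5)
  i=4: ✗ (fails at j=6)
  i=5: ✗ (fails at j=8)

none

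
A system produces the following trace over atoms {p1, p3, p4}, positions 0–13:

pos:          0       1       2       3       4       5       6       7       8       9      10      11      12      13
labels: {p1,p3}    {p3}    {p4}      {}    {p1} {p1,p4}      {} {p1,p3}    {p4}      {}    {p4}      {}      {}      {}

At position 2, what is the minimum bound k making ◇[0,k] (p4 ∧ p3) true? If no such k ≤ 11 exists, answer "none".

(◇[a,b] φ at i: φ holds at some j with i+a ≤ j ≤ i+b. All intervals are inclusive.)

none

Scan j = 2,3,… for (p4 ∧ p3):
  j=2: fails
  j=3: fails
  j=4: fails
  j=5: fails
  j=6: fails
  j=7: fails
  j=8: fails
  j=9: fails
  j=10: fails
  j=11: fails
  j=12: fails
  j=13: fails
No j in [2,13] satisfies it → none.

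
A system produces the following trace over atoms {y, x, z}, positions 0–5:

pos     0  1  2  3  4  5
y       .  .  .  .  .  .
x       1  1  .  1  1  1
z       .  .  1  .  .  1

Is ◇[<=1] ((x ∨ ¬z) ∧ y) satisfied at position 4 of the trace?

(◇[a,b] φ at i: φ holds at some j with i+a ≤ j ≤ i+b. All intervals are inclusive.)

No

Check ((x ∨ ¬z) ∧ y) at each j in [4,5]:
  j=4: false
  j=5: false
No position in the window satisfies it → formula fails.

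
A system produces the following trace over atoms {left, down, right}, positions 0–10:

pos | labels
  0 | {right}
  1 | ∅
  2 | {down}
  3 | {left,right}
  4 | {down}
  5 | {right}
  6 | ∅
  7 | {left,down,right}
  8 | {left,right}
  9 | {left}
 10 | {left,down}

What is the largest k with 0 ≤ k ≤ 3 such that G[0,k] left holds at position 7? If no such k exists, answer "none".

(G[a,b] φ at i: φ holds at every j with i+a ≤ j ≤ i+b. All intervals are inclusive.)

3

left must hold from j=7 onward; find where it first fails.
  j=7: holds
  j=8: holds
  j=9: holds
  j=10: holds
Holds through j=10; largest k = 3.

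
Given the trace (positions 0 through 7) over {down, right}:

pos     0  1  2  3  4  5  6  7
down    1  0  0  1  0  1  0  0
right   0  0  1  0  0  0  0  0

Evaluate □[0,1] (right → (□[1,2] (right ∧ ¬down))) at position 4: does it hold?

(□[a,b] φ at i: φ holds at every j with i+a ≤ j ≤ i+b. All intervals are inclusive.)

Yes

Check (right → (□[1,2] (right ∧ ¬down))) at every j in [4,5]:
  j=4: antecedent false → ✓
  j=5: antecedent false → ✓
All positions satisfy it → formula holds.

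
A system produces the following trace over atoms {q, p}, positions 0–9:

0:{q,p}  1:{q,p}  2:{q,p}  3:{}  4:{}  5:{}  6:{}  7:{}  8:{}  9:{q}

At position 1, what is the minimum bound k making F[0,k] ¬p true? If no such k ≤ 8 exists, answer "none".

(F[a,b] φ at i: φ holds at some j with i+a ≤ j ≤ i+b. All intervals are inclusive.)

Scan j = 1,2,… for ¬p:
  j=1: fails
  j=2: fails
  j=3: holds
First hit at j=3, so smallest k = 3-1 = 2.

2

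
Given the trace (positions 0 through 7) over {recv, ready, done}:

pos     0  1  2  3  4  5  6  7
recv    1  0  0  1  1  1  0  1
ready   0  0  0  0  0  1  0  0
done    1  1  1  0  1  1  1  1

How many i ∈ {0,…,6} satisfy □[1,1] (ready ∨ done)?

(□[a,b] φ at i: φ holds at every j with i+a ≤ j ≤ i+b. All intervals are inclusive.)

Evaluate at each i in [0,6]:
  i=0: ✓ (all of [1,1])
  i=1: ✓ (all of [2,2])
  i=2: ✗ (fails at j=3)
  i=3: ✓ (all of [4,4])
  i=4: ✓ (all of [5,5])
  i=5: ✓ (all of [6,6])
  i=6: ✓ (all of [7,7])
Positions where it holds: {0, 1, 3, 4, 5, 6} → 6.

6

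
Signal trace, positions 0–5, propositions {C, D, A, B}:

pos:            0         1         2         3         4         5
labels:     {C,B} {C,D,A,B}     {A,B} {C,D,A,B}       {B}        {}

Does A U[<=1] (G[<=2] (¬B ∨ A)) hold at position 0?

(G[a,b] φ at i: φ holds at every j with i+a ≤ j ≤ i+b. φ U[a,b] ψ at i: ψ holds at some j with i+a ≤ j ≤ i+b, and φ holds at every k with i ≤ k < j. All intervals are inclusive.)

Does not hold

Need some j in [0,1] with G[<=2] (¬B ∨ A), and A at every k in [0,j-1].
  j=0: G[<=2] (¬B ∨ A) — fails at 0.
  j=1: G[<=2] (¬B ∨ A) holds, but A fails at k=0 → not this j.
No j in the window works → until fails.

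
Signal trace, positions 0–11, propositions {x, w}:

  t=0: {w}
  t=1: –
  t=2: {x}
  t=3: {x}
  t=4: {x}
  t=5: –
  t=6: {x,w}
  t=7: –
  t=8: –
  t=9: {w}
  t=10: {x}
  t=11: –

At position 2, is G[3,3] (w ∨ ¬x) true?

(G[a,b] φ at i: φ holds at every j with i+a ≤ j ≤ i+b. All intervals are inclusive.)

Yes

Check (w ∨ ¬x) at every j in [5,5]:
  j=5: true
All positions satisfy it → formula holds.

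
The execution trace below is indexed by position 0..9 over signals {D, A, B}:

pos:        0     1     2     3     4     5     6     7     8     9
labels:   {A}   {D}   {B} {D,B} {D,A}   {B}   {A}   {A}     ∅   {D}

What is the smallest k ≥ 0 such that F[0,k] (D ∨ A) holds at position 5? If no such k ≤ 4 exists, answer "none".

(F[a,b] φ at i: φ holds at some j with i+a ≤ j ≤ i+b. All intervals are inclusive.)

1

Scan j = 5,6,… for (D ∨ A):
  j=5: fails
  j=6: holds
First hit at j=6, so smallest k = 6-5 = 1.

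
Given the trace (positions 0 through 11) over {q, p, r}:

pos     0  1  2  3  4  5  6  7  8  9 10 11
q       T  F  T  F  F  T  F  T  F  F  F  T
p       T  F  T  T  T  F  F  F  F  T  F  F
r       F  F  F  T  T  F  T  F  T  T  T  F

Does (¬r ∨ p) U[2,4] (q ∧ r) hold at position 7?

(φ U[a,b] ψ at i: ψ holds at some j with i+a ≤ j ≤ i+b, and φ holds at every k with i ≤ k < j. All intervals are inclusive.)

Need some j in [9,11] with (q ∧ r), and (¬r ∨ p) at every k in [7,j-1].
  j=9: (q ∧ r) false.
  j=10: (q ∧ r) false.
  j=11: (q ∧ r) false.
No j in the window works → until fails.

False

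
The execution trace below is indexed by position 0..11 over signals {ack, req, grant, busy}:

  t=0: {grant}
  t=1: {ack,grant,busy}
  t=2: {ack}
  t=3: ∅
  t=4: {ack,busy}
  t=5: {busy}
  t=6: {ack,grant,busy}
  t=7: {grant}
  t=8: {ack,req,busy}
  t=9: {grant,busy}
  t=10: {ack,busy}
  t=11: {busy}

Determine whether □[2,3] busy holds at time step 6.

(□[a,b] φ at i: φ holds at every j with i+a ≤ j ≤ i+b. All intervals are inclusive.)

True

Check busy at every j in [8,9]:
  j=8: true
  j=9: true
All positions satisfy it → formula holds.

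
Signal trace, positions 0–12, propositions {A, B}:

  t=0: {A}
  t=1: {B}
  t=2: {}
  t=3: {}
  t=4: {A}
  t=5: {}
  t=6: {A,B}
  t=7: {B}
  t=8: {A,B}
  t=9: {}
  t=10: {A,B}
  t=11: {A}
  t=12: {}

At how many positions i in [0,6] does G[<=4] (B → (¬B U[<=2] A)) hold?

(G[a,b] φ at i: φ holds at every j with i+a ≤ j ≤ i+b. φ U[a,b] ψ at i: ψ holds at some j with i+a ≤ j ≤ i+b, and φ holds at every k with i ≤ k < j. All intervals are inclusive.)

Evaluate at each i in [0,6]:
  i=0: ✗ (fails at j=1)
  i=1: ✗ (fails at j=1)
  i=2: ✓ (all of [2,6])
  i=3: ✗ (fails at j=7)
  i=4: ✗ (fails at j=7)
  i=5: ✗ (fails at j=7)
  i=6: ✗ (fails at j=7)
Positions where it holds: {2} → 1.

1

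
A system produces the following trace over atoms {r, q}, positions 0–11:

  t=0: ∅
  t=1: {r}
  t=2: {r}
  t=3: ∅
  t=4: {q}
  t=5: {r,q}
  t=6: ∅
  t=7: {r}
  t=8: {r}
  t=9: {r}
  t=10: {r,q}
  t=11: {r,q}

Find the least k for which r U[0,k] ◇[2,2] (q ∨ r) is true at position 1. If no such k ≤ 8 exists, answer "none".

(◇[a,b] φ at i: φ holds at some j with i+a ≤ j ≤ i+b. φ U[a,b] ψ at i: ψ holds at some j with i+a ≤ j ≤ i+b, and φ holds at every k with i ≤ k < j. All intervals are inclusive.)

Need earliest j ≥ 1 with ◇[2,2] (q ∨ r), and r at every k in [1,j-1].
  j=1: rhs fails.
  j=2: rhs holds; lhs holds on [1,1]. k = 1.

1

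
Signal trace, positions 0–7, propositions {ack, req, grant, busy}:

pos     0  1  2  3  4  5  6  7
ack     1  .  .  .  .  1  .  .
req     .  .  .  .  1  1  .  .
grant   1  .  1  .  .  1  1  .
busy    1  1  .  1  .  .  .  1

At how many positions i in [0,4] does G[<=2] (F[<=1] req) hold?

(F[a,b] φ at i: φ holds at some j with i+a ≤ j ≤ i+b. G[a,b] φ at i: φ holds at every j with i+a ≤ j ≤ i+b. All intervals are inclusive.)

Evaluate at each i in [0,4]:
  i=0: ✗ (fails at j=0)
  i=1: ✗ (fails at j=1)
  i=2: ✗ (fails at j=2)
  i=3: ✓ (all of [3,5])
  i=4: ✗ (fails at j=6)
Positions where it holds: {3} → 1.

1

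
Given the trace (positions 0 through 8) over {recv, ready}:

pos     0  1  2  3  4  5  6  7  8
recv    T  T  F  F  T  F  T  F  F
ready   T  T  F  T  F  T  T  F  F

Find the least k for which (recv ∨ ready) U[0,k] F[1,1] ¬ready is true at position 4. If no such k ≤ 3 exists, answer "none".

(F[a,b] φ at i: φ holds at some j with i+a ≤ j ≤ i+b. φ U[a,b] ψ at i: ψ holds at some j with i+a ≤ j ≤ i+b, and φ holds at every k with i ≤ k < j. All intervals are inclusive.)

2

Need earliest j ≥ 4 with F[1,1] ¬ready, and (recv ∨ ready) at every k in [4,j-1].
  j=4: rhs fails.
  j=5: rhs fails.
  j=6: rhs holds; lhs holds on [4,5]. k = 2.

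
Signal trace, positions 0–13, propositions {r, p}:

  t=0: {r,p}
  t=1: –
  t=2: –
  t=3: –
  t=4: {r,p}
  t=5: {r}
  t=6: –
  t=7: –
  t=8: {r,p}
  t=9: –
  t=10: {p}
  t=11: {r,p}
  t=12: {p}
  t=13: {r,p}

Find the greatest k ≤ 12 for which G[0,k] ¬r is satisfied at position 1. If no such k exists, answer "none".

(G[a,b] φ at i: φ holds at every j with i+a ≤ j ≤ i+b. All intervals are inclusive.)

¬r must hold from j=1 onward; find where it first fails.
  j=1: holds
  j=2: holds
  j=3: holds
  j=4: fails
Holds on [1,3], so largest k = 2.

2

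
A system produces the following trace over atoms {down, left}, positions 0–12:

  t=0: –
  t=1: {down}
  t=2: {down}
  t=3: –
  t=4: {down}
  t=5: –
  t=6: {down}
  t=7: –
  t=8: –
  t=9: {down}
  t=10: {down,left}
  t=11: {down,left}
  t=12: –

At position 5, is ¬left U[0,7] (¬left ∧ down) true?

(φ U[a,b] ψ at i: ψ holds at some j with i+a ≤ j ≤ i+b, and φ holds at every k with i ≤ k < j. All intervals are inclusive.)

Yes

Need some j in [5,12] with (¬left ∧ down), and ¬left at every k in [5,j-1].
  j=5: (¬left ∧ down) false.
  j=6: (¬left ∧ down) holds; ¬left holds at every k in [5,5] → satisfied.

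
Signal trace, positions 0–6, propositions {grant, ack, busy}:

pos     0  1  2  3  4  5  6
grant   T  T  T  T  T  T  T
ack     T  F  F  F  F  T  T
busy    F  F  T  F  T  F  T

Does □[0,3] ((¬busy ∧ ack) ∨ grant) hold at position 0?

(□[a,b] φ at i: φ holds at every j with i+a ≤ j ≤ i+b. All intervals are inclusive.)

Holds

Check ((¬busy ∧ ack) ∨ grant) at every j in [0,3]:
  j=0: true
  j=1: true
  j=2: true
  j=3: true
All positions satisfy it → formula holds.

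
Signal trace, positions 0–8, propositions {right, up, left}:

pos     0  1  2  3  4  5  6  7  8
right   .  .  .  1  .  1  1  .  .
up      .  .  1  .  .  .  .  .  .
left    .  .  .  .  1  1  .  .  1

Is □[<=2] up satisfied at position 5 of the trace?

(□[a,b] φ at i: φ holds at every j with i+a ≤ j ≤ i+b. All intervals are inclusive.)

Does not hold

Check up at every j in [5,7]:
  j=5: false
  j=6: false
  j=7: false
Fails at j=5 → formula fails.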